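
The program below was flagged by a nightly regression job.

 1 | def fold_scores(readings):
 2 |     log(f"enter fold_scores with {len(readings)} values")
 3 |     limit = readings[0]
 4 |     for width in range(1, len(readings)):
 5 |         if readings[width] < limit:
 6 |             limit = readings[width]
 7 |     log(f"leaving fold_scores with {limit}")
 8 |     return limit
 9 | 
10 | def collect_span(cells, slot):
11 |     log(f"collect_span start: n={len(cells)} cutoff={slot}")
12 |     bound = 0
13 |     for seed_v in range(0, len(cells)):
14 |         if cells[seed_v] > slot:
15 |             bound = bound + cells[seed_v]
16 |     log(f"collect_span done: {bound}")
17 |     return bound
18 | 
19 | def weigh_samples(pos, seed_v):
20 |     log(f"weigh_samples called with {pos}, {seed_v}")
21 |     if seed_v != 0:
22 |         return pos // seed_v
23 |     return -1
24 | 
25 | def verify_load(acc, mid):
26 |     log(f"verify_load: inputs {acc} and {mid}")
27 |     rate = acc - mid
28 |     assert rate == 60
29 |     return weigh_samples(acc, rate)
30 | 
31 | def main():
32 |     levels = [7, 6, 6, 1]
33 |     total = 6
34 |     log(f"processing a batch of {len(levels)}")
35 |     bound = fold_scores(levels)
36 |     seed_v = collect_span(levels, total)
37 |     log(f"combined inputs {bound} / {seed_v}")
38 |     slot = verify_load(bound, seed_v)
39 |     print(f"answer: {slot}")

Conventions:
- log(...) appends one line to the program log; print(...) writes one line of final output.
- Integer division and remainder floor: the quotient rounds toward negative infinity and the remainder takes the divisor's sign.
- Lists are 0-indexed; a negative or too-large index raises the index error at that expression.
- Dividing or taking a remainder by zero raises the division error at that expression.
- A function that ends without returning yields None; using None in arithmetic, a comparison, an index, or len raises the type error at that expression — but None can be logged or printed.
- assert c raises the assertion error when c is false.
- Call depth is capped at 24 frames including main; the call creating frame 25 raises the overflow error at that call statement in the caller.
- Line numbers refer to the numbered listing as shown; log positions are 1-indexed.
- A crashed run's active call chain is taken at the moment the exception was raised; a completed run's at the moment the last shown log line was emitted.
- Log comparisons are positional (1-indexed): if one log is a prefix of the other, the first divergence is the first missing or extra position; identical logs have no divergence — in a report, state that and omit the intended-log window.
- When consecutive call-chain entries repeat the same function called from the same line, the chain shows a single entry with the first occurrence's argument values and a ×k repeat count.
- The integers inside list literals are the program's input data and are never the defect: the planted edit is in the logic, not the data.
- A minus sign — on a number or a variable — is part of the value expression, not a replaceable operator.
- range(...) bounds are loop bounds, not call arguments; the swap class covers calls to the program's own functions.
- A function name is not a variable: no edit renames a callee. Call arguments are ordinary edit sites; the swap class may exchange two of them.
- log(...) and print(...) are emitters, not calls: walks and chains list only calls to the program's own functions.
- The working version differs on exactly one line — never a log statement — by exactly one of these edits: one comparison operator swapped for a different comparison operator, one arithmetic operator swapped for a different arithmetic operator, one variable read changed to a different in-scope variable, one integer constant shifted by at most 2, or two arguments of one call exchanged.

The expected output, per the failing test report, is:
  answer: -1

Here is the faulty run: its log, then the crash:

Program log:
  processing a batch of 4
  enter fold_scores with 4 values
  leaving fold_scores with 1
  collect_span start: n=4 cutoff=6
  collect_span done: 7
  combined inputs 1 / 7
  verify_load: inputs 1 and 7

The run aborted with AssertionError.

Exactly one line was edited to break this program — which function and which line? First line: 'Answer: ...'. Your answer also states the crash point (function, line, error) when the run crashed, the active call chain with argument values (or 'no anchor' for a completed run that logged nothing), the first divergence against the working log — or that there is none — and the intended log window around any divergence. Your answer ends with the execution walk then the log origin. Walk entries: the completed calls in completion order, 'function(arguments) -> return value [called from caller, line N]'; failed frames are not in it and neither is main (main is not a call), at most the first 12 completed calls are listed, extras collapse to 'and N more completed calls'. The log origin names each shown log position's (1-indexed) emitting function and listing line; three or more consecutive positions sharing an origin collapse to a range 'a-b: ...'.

Answer: the defect is in verify_load at line 28.
Key fact: The shown log is a 7-line prefix of the intended one, whose next entry is 'weigh_samples called with 1, -6'.
Crash: verify_load, line 28, AssertionError.
Call chain: main -> verify_load(1, 7) (called at line 38).
First divergence: position 8; the shown log stops at 7 lines while the working version next logs 'weigh_samples called with 1, -6'.
Intended log window:
  6: combined inputs 1 / 7
  7: verify_load: inputs 1 and 7
  8: weigh_samples called with 1, -6
Execution walk:
  fold_scores([7, 6, 6, 1]) -> 1  [called from main, line 35]
  collect_span([7, 6, 6, 1], 6) -> 7  [called from main, line 36]
Origin of each log line:
  1: emitted by main (line 34)
  2: emitted by fold_scores (line 2)
  3: emitted by fold_scores (line 7)
  4: emitted by collect_span (line 11)
  5: emitted by collect_span (line 16)
  6: emitted by main (line 37)
  7: emitted by verify_load (line 26)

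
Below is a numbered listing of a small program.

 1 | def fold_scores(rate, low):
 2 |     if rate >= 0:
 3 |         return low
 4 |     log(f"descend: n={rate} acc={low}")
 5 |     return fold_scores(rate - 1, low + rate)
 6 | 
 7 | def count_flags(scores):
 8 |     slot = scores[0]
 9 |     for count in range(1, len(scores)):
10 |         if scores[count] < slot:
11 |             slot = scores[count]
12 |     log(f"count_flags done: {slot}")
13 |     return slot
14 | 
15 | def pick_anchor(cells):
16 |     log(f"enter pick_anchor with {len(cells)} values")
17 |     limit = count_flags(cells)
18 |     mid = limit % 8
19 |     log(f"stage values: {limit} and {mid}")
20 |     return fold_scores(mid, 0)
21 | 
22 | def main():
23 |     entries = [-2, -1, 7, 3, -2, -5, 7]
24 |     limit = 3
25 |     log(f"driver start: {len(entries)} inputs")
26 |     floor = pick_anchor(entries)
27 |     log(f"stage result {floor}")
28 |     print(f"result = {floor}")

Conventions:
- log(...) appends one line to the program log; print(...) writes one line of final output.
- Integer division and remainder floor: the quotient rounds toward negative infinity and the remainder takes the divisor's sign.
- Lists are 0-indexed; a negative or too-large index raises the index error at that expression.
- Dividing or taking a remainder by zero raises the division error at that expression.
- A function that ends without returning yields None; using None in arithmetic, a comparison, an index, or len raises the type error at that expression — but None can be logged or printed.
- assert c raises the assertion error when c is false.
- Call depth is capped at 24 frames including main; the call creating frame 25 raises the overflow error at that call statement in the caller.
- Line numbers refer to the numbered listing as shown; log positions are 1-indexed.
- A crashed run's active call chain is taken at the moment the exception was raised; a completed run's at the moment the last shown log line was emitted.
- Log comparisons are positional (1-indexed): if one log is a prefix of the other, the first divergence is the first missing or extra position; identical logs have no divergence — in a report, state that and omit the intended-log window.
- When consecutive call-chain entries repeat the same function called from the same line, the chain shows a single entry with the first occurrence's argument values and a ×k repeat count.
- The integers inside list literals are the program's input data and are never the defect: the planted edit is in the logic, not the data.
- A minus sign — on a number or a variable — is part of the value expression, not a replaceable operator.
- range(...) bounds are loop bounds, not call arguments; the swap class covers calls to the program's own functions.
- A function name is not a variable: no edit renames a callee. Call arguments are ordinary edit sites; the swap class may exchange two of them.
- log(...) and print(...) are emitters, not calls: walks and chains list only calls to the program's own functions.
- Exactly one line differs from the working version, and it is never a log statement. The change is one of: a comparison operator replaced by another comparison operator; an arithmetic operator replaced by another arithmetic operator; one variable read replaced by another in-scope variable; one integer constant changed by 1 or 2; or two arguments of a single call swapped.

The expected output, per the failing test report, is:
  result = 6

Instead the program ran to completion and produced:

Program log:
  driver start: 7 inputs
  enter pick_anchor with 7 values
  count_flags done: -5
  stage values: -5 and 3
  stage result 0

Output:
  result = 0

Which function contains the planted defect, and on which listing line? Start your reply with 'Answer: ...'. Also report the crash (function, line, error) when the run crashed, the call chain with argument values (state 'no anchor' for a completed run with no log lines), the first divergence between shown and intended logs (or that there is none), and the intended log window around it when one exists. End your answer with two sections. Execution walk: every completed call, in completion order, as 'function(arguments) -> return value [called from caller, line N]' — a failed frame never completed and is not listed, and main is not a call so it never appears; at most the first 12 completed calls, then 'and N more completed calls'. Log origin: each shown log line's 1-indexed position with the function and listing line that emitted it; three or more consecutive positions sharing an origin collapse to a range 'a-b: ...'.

Answer: the defect is in fold_scores at line 2.
The tell: Log line 5 is where behavior first shows: 'stage result 0' appears instead of 'descend: n=3 acc=0'.
Call chain: main.
First divergence: position 5 — the shown line 'stage result 0' should read 'descend: n=3 acc=0'.
Intended log window:
  3: count_flags done: -5
  4: stage values: -5 and 3
  5: descend: n=3 acc=0
  6: descend: n=2 acc=3
Execution walk:
  count_flags([-2, -1, 7, 3, -2, -5, 7]) -> -5  [called from pick_anchor, line 17]
  fold_scores(3, 0) -> 0  [called from pick_anchor, line 20]
  pick_anchor([-2, -1, 7, 3, -2, -5, 7]) -> 0  [called from main, line 26]
Log origin:
  1 — main, line 25
  2 — pick_anchor, line 16
  3 — count_flags, line 12
  4 — pick_anchor, line 19
  5 — main, line 27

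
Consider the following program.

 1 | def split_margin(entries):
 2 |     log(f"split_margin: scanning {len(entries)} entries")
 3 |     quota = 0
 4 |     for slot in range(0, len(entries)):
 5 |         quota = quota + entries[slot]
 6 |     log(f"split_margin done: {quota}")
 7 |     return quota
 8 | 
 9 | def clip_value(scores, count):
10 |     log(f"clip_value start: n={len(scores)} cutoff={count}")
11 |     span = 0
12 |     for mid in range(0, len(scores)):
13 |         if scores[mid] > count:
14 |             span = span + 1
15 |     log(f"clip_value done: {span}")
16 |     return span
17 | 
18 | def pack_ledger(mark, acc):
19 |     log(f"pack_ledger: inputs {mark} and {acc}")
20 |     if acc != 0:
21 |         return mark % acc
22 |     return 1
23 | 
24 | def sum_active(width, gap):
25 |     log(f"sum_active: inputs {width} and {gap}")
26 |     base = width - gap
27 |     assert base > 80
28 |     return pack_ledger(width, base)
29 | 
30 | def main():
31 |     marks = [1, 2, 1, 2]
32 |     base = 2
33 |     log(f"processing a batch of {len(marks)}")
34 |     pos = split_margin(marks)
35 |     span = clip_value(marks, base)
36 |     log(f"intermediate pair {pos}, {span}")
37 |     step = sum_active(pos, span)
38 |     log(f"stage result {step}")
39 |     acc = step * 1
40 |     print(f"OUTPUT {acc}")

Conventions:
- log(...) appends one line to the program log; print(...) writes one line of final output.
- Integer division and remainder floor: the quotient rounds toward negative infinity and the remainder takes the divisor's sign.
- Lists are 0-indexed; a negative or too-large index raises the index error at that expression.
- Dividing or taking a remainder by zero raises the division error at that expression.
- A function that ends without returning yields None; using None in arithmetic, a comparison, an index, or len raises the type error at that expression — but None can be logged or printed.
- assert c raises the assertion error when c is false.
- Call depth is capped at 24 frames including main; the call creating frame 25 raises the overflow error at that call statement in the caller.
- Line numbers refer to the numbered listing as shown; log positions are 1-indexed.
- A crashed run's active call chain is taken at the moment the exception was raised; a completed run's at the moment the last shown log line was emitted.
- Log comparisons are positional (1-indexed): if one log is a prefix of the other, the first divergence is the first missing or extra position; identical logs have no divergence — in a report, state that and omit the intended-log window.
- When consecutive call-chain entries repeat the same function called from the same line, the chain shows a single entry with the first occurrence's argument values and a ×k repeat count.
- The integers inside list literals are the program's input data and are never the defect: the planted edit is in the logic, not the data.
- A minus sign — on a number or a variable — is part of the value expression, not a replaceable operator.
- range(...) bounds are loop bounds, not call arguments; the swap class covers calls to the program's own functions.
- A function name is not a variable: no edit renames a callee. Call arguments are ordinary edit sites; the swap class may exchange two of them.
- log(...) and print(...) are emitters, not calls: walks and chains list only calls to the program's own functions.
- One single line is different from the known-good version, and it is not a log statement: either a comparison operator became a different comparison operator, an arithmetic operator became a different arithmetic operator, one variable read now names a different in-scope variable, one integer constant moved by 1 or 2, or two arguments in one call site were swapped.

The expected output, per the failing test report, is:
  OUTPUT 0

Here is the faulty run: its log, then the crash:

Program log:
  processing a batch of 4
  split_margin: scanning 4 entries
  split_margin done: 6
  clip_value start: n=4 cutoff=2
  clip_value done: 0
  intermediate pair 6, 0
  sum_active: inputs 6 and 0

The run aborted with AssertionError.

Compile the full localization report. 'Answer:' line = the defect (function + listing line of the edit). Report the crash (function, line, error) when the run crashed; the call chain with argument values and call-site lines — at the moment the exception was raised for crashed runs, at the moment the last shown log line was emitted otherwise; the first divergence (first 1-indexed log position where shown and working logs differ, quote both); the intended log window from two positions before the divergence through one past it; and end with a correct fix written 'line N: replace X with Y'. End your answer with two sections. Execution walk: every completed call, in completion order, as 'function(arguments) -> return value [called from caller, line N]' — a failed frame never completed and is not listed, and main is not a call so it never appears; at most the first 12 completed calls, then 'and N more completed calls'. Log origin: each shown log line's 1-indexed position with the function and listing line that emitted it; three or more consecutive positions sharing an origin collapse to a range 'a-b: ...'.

Answer: the defect is in sum_active at line 27.
Key observation: The faulty run's log stops after 7 lines; the working version's next line would be 'pack_ledger: inputs 6 and 6'.
Crash: sum_active, line 27, AssertionError.
Call chain: main -> sum_active(6, 0) (called at line 37).
First divergence: position 8 — after 7 matching lines the faulty run goes silent; intended next line 'pack_ledger: inputs 6 and 6'.
Intended log window:
  6: intermediate pair 6, 0
  7: sum_active: inputs 6 and 0
  8: pack_ledger: inputs 6 and 6
  9: stage result 0
Execution walk:
  split_margin([1, 2, 1, 2]) -> 6  [called from main, line 34]
  clip_value([1, 2, 1, 2], 2) -> 0  [called from main, line 35]
Log origins:
  1: emitted by main (line 33)
  2: emitted by split_margin (line 2)
  3: emitted by split_margin (line 6)
  4: emitted by clip_value (line 10)
  5: emitted by clip_value (line 15)
  6: emitted by main (line 36)
  7: emitted by sum_active (line 25)
A correct fix: line 27: replace `>` with `<=`.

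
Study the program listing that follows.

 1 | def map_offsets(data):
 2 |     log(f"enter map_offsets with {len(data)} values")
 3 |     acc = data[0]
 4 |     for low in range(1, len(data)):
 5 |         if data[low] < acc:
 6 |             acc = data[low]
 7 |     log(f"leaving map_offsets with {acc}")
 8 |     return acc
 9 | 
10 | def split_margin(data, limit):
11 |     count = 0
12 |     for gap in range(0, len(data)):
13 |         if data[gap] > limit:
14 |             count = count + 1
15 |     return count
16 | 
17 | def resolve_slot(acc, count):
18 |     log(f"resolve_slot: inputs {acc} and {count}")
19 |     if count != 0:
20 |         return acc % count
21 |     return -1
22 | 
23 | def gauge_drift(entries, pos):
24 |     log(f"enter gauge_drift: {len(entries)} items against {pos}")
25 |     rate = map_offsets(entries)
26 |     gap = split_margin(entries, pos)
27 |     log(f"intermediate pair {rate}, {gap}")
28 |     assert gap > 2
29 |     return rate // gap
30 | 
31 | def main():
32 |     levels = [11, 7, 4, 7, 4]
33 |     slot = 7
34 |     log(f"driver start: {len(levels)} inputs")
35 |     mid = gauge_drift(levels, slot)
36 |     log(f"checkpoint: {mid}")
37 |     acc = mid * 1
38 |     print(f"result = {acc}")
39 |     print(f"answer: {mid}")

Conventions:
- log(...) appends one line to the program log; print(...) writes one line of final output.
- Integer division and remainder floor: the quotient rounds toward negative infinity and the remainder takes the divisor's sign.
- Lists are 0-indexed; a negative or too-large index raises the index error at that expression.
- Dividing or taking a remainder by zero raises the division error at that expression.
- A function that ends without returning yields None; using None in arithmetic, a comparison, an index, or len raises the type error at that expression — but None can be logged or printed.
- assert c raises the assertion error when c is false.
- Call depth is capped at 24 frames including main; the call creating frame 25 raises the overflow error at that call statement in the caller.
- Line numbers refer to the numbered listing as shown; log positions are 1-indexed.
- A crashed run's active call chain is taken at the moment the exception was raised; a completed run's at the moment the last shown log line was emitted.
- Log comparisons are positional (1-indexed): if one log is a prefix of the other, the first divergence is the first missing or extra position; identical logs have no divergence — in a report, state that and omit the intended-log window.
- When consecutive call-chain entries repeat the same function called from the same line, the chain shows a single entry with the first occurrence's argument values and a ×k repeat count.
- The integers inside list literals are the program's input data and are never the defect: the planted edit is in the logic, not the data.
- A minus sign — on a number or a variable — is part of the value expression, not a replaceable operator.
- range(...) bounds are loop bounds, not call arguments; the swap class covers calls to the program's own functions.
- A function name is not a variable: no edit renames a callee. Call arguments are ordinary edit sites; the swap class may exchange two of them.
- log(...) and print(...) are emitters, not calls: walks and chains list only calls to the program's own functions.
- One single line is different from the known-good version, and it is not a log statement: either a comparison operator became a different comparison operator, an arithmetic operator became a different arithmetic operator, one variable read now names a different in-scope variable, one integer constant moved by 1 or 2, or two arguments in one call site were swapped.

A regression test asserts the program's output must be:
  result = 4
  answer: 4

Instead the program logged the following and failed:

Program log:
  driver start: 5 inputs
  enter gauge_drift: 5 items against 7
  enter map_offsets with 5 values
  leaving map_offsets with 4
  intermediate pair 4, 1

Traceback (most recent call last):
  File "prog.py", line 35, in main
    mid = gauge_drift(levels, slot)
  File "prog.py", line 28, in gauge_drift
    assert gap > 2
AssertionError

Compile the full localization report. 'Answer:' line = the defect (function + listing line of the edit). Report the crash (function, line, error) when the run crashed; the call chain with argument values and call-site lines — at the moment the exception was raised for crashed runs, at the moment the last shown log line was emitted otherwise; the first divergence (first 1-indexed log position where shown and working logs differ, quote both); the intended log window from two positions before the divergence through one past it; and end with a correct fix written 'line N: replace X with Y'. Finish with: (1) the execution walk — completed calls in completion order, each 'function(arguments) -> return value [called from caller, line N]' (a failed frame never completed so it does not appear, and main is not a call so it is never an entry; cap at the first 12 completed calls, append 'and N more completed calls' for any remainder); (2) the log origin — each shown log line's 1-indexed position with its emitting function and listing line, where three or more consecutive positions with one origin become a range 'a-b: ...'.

Answer: the defect is in gauge_drift at line 28.
The tell: The faulty run's log stops after 5 lines; the working version's next line would be 'checkpoint: 4'.
Crash: gauge_drift, line 28, AssertionError.
Call chain: main -> gauge_drift([11, 7, 4, 7, 4], 7) (called at line 35).
First divergence: position 6 — after 5 matching lines the faulty run goes silent; intended next line 'checkpoint: 4'.
Intended log window:
  4: leaving map_offsets with 4
  5: intermediate pair 4, 1
  6: checkpoint: 4
Execution walk:
  map_offsets([11, 7, 4, 7, 4]) -> 4  [called from gauge_drift, line 25]
  split_margin([11, 7, 4, 7, 4], 7) -> 1  [called from gauge_drift, line 26]
Log line origins:
  1 — main, line 34
  2 — gauge_drift, line 24
  3 — map_offsets, line 2
  4 — map_offsets, line 7
  5 — gauge_drift, line 27
A correct fix: line 28: replace `2` with `0`.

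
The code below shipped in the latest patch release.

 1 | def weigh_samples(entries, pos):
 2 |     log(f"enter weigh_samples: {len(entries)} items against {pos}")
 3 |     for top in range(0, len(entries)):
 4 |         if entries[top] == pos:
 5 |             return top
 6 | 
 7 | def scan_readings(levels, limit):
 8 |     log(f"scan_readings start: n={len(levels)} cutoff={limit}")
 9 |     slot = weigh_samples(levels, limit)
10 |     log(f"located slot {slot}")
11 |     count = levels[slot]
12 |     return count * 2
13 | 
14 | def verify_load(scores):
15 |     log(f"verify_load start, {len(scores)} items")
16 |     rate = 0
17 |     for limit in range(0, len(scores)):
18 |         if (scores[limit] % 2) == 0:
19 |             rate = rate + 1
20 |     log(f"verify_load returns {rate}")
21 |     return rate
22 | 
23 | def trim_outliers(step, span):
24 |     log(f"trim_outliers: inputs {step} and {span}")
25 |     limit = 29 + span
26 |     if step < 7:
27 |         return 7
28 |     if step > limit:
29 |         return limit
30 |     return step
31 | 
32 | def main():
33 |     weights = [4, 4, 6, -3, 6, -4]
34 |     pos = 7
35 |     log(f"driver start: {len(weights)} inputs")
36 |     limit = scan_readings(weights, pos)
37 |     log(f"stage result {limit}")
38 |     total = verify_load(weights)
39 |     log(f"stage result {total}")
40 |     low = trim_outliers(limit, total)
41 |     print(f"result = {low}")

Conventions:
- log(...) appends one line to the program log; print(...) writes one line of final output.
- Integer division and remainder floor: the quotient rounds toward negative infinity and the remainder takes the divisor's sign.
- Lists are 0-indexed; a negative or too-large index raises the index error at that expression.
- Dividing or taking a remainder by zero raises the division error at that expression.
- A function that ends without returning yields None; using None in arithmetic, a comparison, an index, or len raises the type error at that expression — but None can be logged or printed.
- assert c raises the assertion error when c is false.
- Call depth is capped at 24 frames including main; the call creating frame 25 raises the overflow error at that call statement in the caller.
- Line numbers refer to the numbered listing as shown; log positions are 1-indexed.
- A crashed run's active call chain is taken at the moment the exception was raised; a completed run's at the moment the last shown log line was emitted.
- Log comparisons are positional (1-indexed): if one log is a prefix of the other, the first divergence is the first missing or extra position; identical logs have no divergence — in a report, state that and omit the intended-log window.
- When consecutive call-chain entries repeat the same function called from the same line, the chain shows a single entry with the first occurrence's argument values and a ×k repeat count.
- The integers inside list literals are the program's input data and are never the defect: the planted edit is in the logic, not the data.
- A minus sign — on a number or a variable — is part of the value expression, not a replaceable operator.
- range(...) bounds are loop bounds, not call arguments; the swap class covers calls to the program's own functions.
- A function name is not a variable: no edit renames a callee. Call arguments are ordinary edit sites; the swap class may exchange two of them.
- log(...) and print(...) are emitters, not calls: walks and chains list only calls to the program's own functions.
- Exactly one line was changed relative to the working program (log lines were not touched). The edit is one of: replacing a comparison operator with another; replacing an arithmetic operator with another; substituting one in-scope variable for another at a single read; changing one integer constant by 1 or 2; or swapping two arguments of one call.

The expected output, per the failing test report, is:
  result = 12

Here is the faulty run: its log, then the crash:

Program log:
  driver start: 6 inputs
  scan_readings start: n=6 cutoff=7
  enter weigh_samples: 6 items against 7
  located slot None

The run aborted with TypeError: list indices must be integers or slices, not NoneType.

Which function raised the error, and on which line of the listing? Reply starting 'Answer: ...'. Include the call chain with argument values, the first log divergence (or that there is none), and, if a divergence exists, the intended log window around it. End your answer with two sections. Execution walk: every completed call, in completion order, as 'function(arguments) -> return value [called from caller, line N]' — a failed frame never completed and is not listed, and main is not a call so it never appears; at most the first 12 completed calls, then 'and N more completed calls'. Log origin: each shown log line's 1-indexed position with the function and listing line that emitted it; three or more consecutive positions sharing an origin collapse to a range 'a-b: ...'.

Answer: the error was raised in scan_readings, line 11.
The tell: At log position 2 the runs split — shown 'scan_readings start: n=6 cutoff=7', but the working version logs 'scan_readings start: n=6 cutoff=6'.
Call chain: main -> scan_readings([4, 4, 6, -3, 6, -4], 7) (called at line 36).
First divergence: at position 2 the run shows 'scan_readings start: n=6 cutoff=7' where the working version logs 'scan_readings start: n=6 cutoff=6'.
Intended log window:
  1: driver start: 6 inputs
  2: scan_readings start: n=6 cutoff=6
  3: enter weigh_samples: 6 items against 6
Execution walk:
  weigh_samples([4, 4, 6, -3, 6, -4], 7) -> None  [called from scan_readings, line 9]
Log line origins:
  1 — main, line 35
  2 — scan_readings, line 8
  3 — weigh_samples, line 2
  4 — scan_readings, line 10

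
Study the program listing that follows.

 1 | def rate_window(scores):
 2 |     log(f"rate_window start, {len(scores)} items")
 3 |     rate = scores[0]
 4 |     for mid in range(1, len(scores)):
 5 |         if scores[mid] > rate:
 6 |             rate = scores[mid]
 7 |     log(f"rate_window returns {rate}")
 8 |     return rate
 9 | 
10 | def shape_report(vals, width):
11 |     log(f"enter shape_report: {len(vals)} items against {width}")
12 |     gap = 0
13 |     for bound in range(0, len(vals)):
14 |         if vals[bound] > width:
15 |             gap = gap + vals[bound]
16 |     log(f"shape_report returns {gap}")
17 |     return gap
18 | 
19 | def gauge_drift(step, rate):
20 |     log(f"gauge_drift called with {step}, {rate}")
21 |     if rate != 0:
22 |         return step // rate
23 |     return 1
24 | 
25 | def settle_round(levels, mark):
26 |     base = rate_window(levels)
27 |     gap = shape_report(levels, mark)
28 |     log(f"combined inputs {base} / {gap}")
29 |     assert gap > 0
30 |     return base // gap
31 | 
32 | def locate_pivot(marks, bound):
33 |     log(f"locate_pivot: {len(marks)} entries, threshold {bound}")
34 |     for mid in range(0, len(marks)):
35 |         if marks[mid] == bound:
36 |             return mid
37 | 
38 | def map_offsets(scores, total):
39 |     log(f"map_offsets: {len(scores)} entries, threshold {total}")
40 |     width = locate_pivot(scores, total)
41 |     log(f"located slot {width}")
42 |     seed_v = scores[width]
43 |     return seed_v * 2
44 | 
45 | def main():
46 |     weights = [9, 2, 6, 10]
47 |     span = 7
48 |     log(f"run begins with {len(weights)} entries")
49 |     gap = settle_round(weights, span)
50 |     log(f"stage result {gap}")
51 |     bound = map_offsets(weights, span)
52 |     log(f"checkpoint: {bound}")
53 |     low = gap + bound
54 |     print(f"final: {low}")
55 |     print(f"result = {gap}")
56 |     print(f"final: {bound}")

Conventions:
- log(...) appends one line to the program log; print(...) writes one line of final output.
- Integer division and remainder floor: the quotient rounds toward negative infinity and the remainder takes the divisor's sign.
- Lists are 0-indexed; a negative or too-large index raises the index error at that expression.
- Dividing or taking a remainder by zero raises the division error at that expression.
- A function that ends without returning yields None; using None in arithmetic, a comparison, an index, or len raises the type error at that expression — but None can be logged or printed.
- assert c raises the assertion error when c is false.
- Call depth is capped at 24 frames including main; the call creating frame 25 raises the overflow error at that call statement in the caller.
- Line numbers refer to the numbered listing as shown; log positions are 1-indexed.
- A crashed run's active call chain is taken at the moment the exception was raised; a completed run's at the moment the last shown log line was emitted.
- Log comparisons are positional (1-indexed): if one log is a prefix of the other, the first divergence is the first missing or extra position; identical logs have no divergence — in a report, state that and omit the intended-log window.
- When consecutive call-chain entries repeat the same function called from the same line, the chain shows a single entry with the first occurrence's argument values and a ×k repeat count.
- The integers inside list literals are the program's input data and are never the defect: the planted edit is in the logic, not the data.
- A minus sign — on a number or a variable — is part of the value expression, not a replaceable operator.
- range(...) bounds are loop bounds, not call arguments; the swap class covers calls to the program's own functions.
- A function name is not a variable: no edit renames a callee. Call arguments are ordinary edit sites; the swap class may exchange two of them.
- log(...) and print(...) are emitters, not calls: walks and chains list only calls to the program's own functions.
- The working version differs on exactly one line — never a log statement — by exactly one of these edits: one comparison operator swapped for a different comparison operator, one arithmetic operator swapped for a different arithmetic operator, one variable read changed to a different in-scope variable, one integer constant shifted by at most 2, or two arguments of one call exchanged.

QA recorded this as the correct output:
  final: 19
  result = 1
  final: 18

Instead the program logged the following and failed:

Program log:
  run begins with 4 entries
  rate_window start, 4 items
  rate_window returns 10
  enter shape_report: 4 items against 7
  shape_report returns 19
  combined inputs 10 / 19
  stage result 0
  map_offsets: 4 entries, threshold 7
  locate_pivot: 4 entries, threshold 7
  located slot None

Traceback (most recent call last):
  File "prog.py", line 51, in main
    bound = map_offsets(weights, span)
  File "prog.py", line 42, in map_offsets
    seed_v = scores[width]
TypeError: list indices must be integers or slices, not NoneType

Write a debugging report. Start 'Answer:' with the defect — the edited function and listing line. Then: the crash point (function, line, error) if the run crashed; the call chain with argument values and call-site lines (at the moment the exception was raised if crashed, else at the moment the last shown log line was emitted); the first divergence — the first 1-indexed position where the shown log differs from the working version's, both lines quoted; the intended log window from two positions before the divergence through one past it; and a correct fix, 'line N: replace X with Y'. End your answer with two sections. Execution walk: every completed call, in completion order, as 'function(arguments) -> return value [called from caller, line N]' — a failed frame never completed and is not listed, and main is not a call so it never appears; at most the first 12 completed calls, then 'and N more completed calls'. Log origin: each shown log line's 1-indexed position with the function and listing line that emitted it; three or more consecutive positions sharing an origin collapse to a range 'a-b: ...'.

Answer: the defect is in main at line 47.
The tell: Log line 4 is where behavior first shows: 'enter shape_report: 4 items against 7' appears instead of 'enter shape_report: 4 items against 9'.
Crash: map_offsets, line 42, TypeError.
Call chain: main -> map_offsets([9, 2, 6, 10], 7) (called at line 51).
First divergence: position 4 — the shown line 'enter shape_report: 4 items against 7' should read 'enter shape_report: 4 items against 9'.
Intended log window:
  2: rate_window start, 4 items
  3: rate_window returns 10
  4: enter shape_report: 4 items against 9
  5: shape_report returns 10
Execution walk:
  rate_window([9, 2, 6, 10]) -> 10  [called from settle_round, line 26]
  shape_report([9, 2, 6, 10], 7) -> 19  [called from settle_round, line 27]
  settle_round([9, 2, 6, 10], 7) -> 0  [called from main, line 49]
  locate_pivot([9, 2, 6, 10], 7) -> None  [called from map_offsets, line 40]
Log origin:
  1: from main, line 48
  2: from rate_window, line 2
  3: from rate_window, line 7
  4: from shape_report, line 11
  5: from shape_report, line 16
  6: from settle_round, line 28
  7: from main, line 50
  8: from map_offsets, line 39
  9: from locate_pivot, line 33
  10: from map_offsets, line 41
A correct fix: line 47: replace `7` with `9`.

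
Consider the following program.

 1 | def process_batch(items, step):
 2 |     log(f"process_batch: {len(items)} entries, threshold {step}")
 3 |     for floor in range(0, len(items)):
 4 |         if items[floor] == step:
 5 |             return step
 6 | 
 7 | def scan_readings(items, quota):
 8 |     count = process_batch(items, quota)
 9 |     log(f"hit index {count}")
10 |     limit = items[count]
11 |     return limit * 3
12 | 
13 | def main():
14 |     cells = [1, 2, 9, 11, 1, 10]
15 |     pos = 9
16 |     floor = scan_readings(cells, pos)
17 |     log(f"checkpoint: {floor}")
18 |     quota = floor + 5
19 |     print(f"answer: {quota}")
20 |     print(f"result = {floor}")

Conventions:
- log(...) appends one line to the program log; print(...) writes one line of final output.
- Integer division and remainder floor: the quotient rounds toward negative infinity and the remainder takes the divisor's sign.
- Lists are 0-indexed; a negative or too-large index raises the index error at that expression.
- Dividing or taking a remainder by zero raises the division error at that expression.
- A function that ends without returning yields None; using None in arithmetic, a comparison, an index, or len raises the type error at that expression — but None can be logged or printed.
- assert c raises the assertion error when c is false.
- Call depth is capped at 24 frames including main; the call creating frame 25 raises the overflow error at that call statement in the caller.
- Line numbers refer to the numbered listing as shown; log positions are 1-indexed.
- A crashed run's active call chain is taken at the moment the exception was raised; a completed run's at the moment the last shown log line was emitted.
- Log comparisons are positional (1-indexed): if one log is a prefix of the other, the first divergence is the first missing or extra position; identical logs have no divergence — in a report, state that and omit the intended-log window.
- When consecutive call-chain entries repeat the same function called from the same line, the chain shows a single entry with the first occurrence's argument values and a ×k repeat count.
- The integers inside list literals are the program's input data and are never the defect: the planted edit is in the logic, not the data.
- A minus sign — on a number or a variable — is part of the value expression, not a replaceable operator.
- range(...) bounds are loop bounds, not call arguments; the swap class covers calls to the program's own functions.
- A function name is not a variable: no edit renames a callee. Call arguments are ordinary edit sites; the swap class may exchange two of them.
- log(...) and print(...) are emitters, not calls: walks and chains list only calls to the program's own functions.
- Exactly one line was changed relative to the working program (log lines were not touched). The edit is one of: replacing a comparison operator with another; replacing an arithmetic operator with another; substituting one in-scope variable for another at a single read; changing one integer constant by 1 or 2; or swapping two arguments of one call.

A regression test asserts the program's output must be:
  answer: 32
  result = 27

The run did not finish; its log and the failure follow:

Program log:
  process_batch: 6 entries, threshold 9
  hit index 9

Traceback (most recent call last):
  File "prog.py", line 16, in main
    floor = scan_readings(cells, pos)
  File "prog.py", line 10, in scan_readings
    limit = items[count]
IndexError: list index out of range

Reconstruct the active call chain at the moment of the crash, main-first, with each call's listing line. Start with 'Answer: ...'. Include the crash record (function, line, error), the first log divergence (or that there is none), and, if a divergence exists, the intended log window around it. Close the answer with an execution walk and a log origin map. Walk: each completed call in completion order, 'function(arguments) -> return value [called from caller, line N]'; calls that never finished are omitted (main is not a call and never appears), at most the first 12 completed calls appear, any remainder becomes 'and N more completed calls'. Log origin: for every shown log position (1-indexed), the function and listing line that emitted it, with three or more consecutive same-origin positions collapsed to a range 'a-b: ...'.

Answer: main -> scan_readings (called at line 16).
Key observation: Everything matches until log position 2, which reads 'hit index 9' in place of 'hit index 2'.
Crash: scan_readings, line 10, IndexError.
First divergence: position 2; shown 'hit index 9' vs intended 'hit index 2'.
Intended log window:
  1: process_batch: 6 entries, threshold 9
  2: hit index 2
  3: checkpoint: 27
Execution walk:
  process_batch([1, 2, 9, 11, 1, 10], 9) -> 9  [called from scan_readings, line 8]
Log origins:
  1: logged in process_batch at line 2
  2: logged in scan_readings at line 9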